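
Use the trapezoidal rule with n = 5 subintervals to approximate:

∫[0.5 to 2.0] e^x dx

f(x) = e^x
a = 0.5, b = 2.0, n = 5
h = (b - a)/n = 0.300000

Trapezoidal rule: (h/2)[f(x₀) + 2f(x₁) + 2f(x₂) + ... + f(xₙ)]

x_0 = 0.5000, f(x_0) = 1.648721, coefficient = 1
x_1 = 0.8000, f(x_1) = 2.225541, coefficient = 2
x_2 = 1.1000, f(x_2) = 3.004166, coefficient = 2
x_3 = 1.4000, f(x_3) = 4.055200, coefficient = 2
x_4 = 1.7000, f(x_4) = 5.473947, coefficient = 2
x_5 = 2.0000, f(x_5) = 7.389056, coefficient = 1

I ≈ (0.300000/2) × 38.555486 = 5.783323
Exact value: 5.740335
Error: 0.042988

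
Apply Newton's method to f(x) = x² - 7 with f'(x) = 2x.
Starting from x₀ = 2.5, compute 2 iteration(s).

f(x) = x² - 7
f'(x) = 2x
x₀ = 2.5

Newton-Raphson formula: x_{n+1} = x_n - f(x_n)/f'(x_n)

Iteration 1:
  f(2.500000) = -0.750000
  f'(2.500000) = 5.000000
  x_1 = 2.500000 - (-0.750000)/5.000000 = 2.650000
Iteration 2:
  f(2.650000) = 0.022500
  f'(2.650000) = 5.300000
  x_2 = 2.650000 - 0.022500/5.300000 = 2.645755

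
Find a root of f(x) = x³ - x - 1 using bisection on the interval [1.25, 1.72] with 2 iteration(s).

f(x) = x³ - x - 1
Initial interval: [1.25, 1.72]

Iteration 1:
  c_1 = (1.250000 + 1.720000)/2 = 1.485000
  f(c_1) = f(1.485000) = 0.789759
  f(a) × f(c) < 0, new interval: [1.250000, 1.485000]
Iteration 2:
  c_2 = (1.250000 + 1.485000)/2 = 1.367500
  f(c_2) = f(1.367500) = 0.189802
  f(a) × f(c) < 0, new interval: [1.250000, 1.367500]

After 2 iteration(s), the approximation is c_2 = 1.367500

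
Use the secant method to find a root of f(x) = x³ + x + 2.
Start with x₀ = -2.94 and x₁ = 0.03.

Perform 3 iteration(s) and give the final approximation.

f(x) = x³ + x + 2
x₀ = -2.94, x₁ = 0.03

Secant formula: x_{n+1} = x_n - f(x_n)(x_n - x_{n-1})/(f(x_n) - f(x_{n-1}))

Iteration 1:
  f(-2.940000) = -26.352184
  f(0.030000) = 2.030027
  x_2 = 0.030000 - 2.030027×(0.030000 - (-2.940000))/(2.030027 - (-26.352184))
       = -0.182428
Iteration 2:
  f(0.030000) = 2.030027
  f(-0.182428) = 1.811501
  x_3 = -0.182428 - 1.811501×(-0.182428 - 0.030000)/(1.811501 - 2.030027)
       = -1.943377
Iteration 3:
  f(-0.182428) = 1.811501
  f(-1.943377) = -7.282955
  x_4 = -1.943377 - (-7.282955)×(-1.943377 - (-0.182428))/(-7.282955 - 1.811501)
       = -0.533187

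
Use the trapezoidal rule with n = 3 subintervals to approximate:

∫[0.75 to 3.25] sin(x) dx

f(x) = sin(x)
a = 0.75, b = 3.25, n = 3
h = (b - a)/n = 0.833333

Trapezoidal rule: (h/2)[f(x₀) + 2f(x₁) + 2f(x₂) + ... + f(xₙ)]

x_0 = 0.7500, f(x_0) = 0.681639, coefficient = 1
x_1 = 1.5833, f(x_1) = 0.999921, coefficient = 2
x_2 = 2.4167, f(x_2) = 0.663080, coefficient = 2
x_3 = 3.2500, f(x_3) = -0.108195, coefficient = 1

I ≈ (0.833333/2) × 3.899447 = 1.624769
Exact value: 1.725819
Error: 0.101049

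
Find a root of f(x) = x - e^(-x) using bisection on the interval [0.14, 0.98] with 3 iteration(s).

f(x) = x - e^(-x)
Initial interval: [0.14, 0.98]

Iteration 1:
  c_1 = (0.140000 + 0.980000)/2 = 0.560000
  f(c_1) = f(0.560000) = -0.011209
  f(a) × f(c) ≥ 0, new interval: [0.560000, 0.980000]
Iteration 2:
  c_2 = (0.560000 + 0.980000)/2 = 0.770000
  f(c_2) = f(0.770000) = 0.306987
  f(a) × f(c) < 0, new interval: [0.560000, 0.770000]
Iteration 3:
  c_3 = (0.560000 + 0.770000)/2 = 0.665000
  f(c_3) = f(0.665000) = 0.150726
  f(a) × f(c) < 0, new interval: [0.560000, 0.665000]

After 3 iteration(s), the approximation is c_3 = 0.665000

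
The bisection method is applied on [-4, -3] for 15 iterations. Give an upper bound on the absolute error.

Bisection error bound: |error| ≤ (b-a)/2^n
|error| ≤ (-3 - (-4))/2^15 = 1/2^15
|error| ≤ 0.0000305176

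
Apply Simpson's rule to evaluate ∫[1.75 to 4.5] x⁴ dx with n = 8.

f(x) = x⁴
a = 1.75, b = 4.5, n = 8
h = (b - a)/n = 0.343750

Simpson's rule: (h/3)[f(x₀) + 4f(x₁) + 2f(x₂) + ... + f(xₙ)]

x_0 = 1.7500, f(x_0) = 9.378906, coefficient = 1
x_1 = 2.0938, f(x_1) = 19.217607, coefficient = 4
x_2 = 2.4375, f(x_2) = 35.300308, coefficient = 2
x_3 = 2.7812, f(x_3) = 59.835664, coefficient = 4
x_4 = 3.1250, f(x_4) = 95.367432, coefficient = 2
x_5 = 3.4688, f(x_5) = 144.774476, coefficient = 4
x_6 = 3.8125, f(x_6) = 211.270767, coefficient = 2
x_7 = 4.1562, f(x_7) = 298.405381, coefficient = 4
x_8 = 4.5000, f(x_8) = 410.062500, coefficient = 1

I ≈ (0.343750/3) × 3192.250931 = 365.778752
Exact value: 365.773633
Error: 0.005120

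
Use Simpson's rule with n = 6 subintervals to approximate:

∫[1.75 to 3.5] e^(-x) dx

f(x) = e^(-x)
a = 1.75, b = 3.5, n = 6
h = (b - a)/n = 0.291667

Simpson's rule: (h/3)[f(x₀) + 4f(x₁) + 2f(x₂) + ... + f(xₙ)]

x_0 = 1.7500, f(x_0) = 0.173774, coefficient = 1
x_1 = 2.0417, f(x_1) = 0.129812, coefficient = 4
x_2 = 2.3333, f(x_2) = 0.096972, coefficient = 2
x_3 = 2.6250, f(x_3) = 0.072440, coefficient = 4
x_4 = 2.9167, f(x_4) = 0.054114, coefficient = 2
x_5 = 3.2083, f(x_5) = 0.040424, coefficient = 4
x_6 = 3.5000, f(x_6) = 0.030197, coefficient = 1

I ≈ (0.291667/3) × 1.476846 = 0.143582
Exact value: 0.143577
Error: 0.000006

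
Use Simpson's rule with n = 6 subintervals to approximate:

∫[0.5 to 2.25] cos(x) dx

f(x) = cos(x)
a = 0.5, b = 2.25, n = 6
h = (b - a)/n = 0.291667

Simpson's rule: (h/3)[f(x₀) + 4f(x₁) + 2f(x₂) + ... + f(xₙ)]

x_0 = 0.5000, f(x_0) = 0.877583, coefficient = 1
x_1 = 0.7917, f(x_1) = 0.702660, coefficient = 4
x_2 = 1.0833, f(x_2) = 0.468386, coefficient = 2
x_3 = 1.3750, f(x_3) = 0.194548, coefficient = 4
x_4 = 1.6667, f(x_4) = -0.095724, coefficient = 2
x_5 = 1.9583, f(x_5) = -0.377909, coefficient = 4
x_6 = 2.2500, f(x_6) = -0.628174, coefficient = 1

I ≈ (0.291667/3) × 3.071929 = 0.298660
Exact value: 0.298648
Error: 0.000012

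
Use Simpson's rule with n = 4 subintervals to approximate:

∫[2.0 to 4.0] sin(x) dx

f(x) = sin(x)
a = 2.0, b = 4.0, n = 4
h = (b - a)/n = 0.500000

Simpson's rule: (h/3)[f(x₀) + 4f(x₁) + 2f(x₂) + ... + f(xₙ)]

x_0 = 2.0000, f(x_0) = 0.909297, coefficient = 1
x_1 = 2.5000, f(x_1) = 0.598472, coefficient = 4
x_2 = 3.0000, f(x_2) = 0.141120, coefficient = 2
x_3 = 3.5000, f(x_3) = -0.350783, coefficient = 4
x_4 = 4.0000, f(x_4) = -0.756802, coefficient = 1

I ≈ (0.500000/3) × 1.425491 = 0.237582
Exact value: 0.237497
Error: 0.000085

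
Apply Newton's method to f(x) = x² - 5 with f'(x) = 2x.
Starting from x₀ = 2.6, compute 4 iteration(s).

f(x) = x² - 5
f'(x) = 2x
x₀ = 2.6

Newton-Raphson formula: x_{n+1} = x_n - f(x_n)/f'(x_n)

Iteration 1:
  f(2.600000) = 1.760000
  f'(2.600000) = 5.200000
  x_1 = 2.600000 - 1.760000/5.200000 = 2.261538
Iteration 2:
  f(2.261538) = 0.114556
  f'(2.261538) = 4.523077
  x_2 = 2.261538 - 0.114556/4.523077 = 2.236211
Iteration 3:
  f(2.236211) = 0.000641
  f'(2.236211) = 4.472423
  x_3 = 2.236211 - 0.000641/4.472423 = 2.236068
Iteration 4:
  f(2.236068) = 0.000000
  f'(2.236068) = 4.472136
  x_4 = 2.236068 - 0.000000/4.472136 = 2.236068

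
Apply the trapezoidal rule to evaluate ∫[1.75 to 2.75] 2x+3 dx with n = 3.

f(x) = 2x+3
a = 1.75, b = 2.75, n = 3
h = (b - a)/n = 0.333333

Trapezoidal rule: (h/2)[f(x₀) + 2f(x₁) + 2f(x₂) + ... + f(xₙ)]

x_0 = 1.7500, f(x_0) = 6.500000, coefficient = 1
x_1 = 2.0833, f(x_1) = 7.166667, coefficient = 2
x_2 = 2.4167, f(x_2) = 7.833333, coefficient = 2
x_3 = 2.7500, f(x_3) = 8.500000, coefficient = 1

I ≈ (0.333333/2) × 45.000000 = 7.500000
Exact value: 7.500000
Error: 0.000000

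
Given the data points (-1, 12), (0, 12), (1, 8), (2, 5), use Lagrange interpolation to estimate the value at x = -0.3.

Lagrange interpolation formula:
P(x) = Σ yᵢ × Lᵢ(x)
where Lᵢ(x) = Π_{j≠i} (x - xⱼ)/(xᵢ - xⱼ)

L_0(-0.3) = (-0.3 - 0)/(-1 - 0) × (-0.3 - 1)/(-1 - 1) × (-0.3 - 2)/(-1 - 2) = 0.149500
L_1(-0.3) = (-0.3 - (-1))/(0 - (-1)) × (-0.3 - 1)/(0 - 1) × (-0.3 - 2)/(0 - 2) = 1.046500
L_2(-0.3) = (-0.3 - (-1))/(1 - (-1)) × (-0.3 - 0)/(1 - 0) × (-0.3 - 2)/(1 - 2) = -0.241500
L_3(-0.3) = (-0.3 - (-1))/(2 - (-1)) × (-0.3 - 0)/(2 - 0) × (-0.3 - 1)/(2 - 1) = 0.045500

P(-0.3) = 12×L_0(-0.3) + 12×L_1(-0.3) + 8×L_2(-0.3) + 5×L_3(-0.3)
P(-0.3) = 12.647500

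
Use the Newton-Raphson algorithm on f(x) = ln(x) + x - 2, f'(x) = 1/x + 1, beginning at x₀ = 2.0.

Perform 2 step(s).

f(x) = ln(x) + x - 2
f'(x) = 1/x + 1
x₀ = 2.0

Newton-Raphson formula: x_{n+1} = x_n - f(x_n)/f'(x_n)

Iteration 1:
  f(2.000000) = 0.693147
  f'(2.000000) = 1.500000
  x_1 = 2.000000 - 0.693147/1.500000 = 1.537902
Iteration 2:
  f(1.537902) = -0.031679
  f'(1.537902) = 1.650237
  x_2 = 1.537902 - (-0.031679)/1.650237 = 1.557099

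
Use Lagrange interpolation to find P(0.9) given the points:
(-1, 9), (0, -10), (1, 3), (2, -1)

Lagrange interpolation formula:
P(x) = Σ yᵢ × Lᵢ(x)
where Lᵢ(x) = Π_{j≠i} (x - xⱼ)/(xᵢ - xⱼ)

L_0(0.9) = (0.9 - 0)/(-1 - 0) × (0.9 - 1)/(-1 - 1) × (0.9 - 2)/(-1 - 2) = -0.016500
L_1(0.9) = (0.9 - (-1))/(0 - (-1)) × (0.9 - 1)/(0 - 1) × (0.9 - 2)/(0 - 2) = 0.104500
L_2(0.9) = (0.9 - (-1))/(1 - (-1)) × (0.9 - 0)/(1 - 0) × (0.9 - 2)/(1 - 2) = 0.940500
L_3(0.9) = (0.9 - (-1))/(2 - (-1)) × (0.9 - 0)/(2 - 0) × (0.9 - 1)/(2 - 1) = -0.028500

P(0.9) = 9×L_0(0.9) + (-10)×L_1(0.9) + 3×L_2(0.9) + (-1)×L_3(0.9)
P(0.9) = 1.656500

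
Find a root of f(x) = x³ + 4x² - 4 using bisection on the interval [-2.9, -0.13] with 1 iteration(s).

f(x) = x³ + 4x² - 4
Initial interval: [-2.9, -0.13]

Iteration 1:
  c_1 = (-2.900000 + (-0.130000))/2 = -1.515000
  f(c_1) = f(-1.515000) = 1.703634
  f(a) × f(c) ≥ 0, new interval: [-1.515000, -0.130000]

After 1 iteration(s), the approximation is c_1 = -1.515000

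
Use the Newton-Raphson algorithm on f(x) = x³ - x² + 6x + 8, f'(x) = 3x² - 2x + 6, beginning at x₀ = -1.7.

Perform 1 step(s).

f(x) = x³ - x² + 6x + 8
f'(x) = 3x² - 2x + 6
x₀ = -1.7

Newton-Raphson formula: x_{n+1} = x_n - f(x_n)/f'(x_n)

Iteration 1:
  f(-1.700000) = -10.003000
  f'(-1.700000) = 18.070000
  x_1 = -1.700000 - (-10.003000)/18.070000 = -1.146431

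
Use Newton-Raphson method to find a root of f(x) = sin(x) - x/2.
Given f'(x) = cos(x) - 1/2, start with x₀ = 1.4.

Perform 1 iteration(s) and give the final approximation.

f(x) = sin(x) - x/2
f'(x) = cos(x) - 1/2
x₀ = 1.4

Newton-Raphson formula: x_{n+1} = x_n - f(x_n)/f'(x_n)

Iteration 1:
  f(1.400000) = 0.285450
  f'(1.400000) = -0.330033
  x_1 = 1.400000 - 0.285450/(-0.330033) = 2.264913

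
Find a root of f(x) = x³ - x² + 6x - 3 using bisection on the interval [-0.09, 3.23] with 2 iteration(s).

f(x) = x³ - x² + 6x - 3
Initial interval: [-0.09, 3.23]

Iteration 1:
  c_1 = (-0.090000 + 3.230000)/2 = 1.570000
  f(c_1) = f(1.570000) = 7.824993
  f(a) × f(c) < 0, new interval: [-0.090000, 1.570000]
Iteration 2:
  c_2 = (-0.090000 + 1.570000)/2 = 0.740000
  f(c_2) = f(0.740000) = 1.297624
  f(a) × f(c) < 0, new interval: [-0.090000, 0.740000]

After 2 iteration(s), the approximation is c_2 = 0.740000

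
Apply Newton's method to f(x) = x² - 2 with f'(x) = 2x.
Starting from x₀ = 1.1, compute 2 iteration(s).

f(x) = x² - 2
f'(x) = 2x
x₀ = 1.1

Newton-Raphson formula: x_{n+1} = x_n - f(x_n)/f'(x_n)

Iteration 1:
  f(1.100000) = -0.790000
  f'(1.100000) = 2.200000
  x_1 = 1.100000 - (-0.790000)/2.200000 = 1.459091
Iteration 2:
  f(1.459091) = 0.128946
  f'(1.459091) = 2.918182
  x_2 = 1.459091 - 0.128946/2.918182 = 1.414904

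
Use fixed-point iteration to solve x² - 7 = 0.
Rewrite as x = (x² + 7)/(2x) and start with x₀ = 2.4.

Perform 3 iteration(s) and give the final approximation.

Equation: x² - 7 = 0
Fixed-point form: x = (x² + 7)/(2x)
x₀ = 2.4

x_1 = g(2.400000) = 2.658333
x_2 = g(2.658333) = 2.645781
x_3 = g(2.645781) = 2.645751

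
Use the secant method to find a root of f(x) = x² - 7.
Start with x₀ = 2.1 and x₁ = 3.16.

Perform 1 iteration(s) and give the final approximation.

f(x) = x² - 7
x₀ = 2.1, x₁ = 3.16

Secant formula: x_{n+1} = x_n - f(x_n)(x_n - x_{n-1})/(f(x_n) - f(x_{n-1}))

Iteration 1:
  f(2.100000) = -2.590000
  f(3.160000) = 2.985600
  x_2 = 3.160000 - 2.985600×(3.160000 - 2.100000)/(2.985600 - (-2.590000))
       = 2.592395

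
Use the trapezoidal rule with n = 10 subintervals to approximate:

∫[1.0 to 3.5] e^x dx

f(x) = e^x
a = 1.0, b = 3.5, n = 10
h = (b - a)/n = 0.250000

Trapezoidal rule: (h/2)[f(x₀) + 2f(x₁) + 2f(x₂) + ... + f(xₙ)]

x_0 = 1.0000, f(x_0) = 2.718282, coefficient = 1
x_1 = 1.2500, f(x_1) = 3.490343, coefficient = 2
x_2 = 1.5000, f(x_2) = 4.481689, coefficient = 2
x_3 = 1.7500, f(x_3) = 5.754603, coefficient = 2
x_4 = 2.0000, f(x_4) = 7.389056, coefficient = 2
x_5 = 2.2500, f(x_5) = 9.487736, coefficient = 2
x_6 = 2.5000, f(x_6) = 12.182494, coefficient = 2
x_7 = 2.7500, f(x_7) = 15.642632, coefficient = 2
x_8 = 3.0000, f(x_8) = 20.085537, coefficient = 2
x_9 = 3.2500, f(x_9) = 25.790340, coefficient = 2
x_10 = 3.5000, f(x_10) = 33.115452, coefficient = 1

I ≈ (0.250000/2) × 244.442592 = 30.555324
Exact value: 30.397170
Error: 0.158154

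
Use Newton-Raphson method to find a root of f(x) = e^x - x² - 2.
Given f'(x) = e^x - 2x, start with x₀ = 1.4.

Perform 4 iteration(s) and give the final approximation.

f(x) = e^x - x² - 2
f'(x) = e^x - 2x
x₀ = 1.4

Newton-Raphson formula: x_{n+1} = x_n - f(x_n)/f'(x_n)

Iteration 1:
  f(1.400000) = 0.095200
  f'(1.400000) = 1.255200
  x_1 = 1.400000 - 0.095200/1.255200 = 1.324156
Iteration 2:
  f(1.324156) = 0.005622
  f'(1.324156) = 1.110699
  x_2 = 1.324156 - 0.005622/1.110699 = 1.319094
Iteration 3:
  f(1.319094) = 0.000022
  f'(1.319094) = 1.101843
  x_3 = 1.319094 - 0.000022/1.101843 = 1.319074
Iteration 4:
  f(1.319074) = 0.000000
  f'(1.319074) = 1.101808
  x_4 = 1.319074 - 0.000000/1.101808 = 1.319074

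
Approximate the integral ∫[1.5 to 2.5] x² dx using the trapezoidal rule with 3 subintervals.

f(x) = x²
a = 1.5, b = 2.5, n = 3
h = (b - a)/n = 0.333333

Trapezoidal rule: (h/2)[f(x₀) + 2f(x₁) + 2f(x₂) + ... + f(xₙ)]

x_0 = 1.5000, f(x_0) = 2.250000, coefficient = 1
x_1 = 1.8333, f(x_1) = 3.361111, coefficient = 2
x_2 = 2.1667, f(x_2) = 4.694444, coefficient = 2
x_3 = 2.5000, f(x_3) = 6.250000, coefficient = 1

I ≈ (0.333333/2) × 24.611111 = 4.101852
Exact value: 4.083333
Error: 0.018519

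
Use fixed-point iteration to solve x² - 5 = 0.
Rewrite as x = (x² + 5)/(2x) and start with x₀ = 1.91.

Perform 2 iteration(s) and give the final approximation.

Equation: x² - 5 = 0
Fixed-point form: x = (x² + 5)/(2x)
x₀ = 1.91

x_1 = g(1.910000) = 2.263901
x_2 = g(2.263901) = 2.236239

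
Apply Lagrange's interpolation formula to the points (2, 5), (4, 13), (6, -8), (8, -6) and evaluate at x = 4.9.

Lagrange interpolation formula:
P(x) = Σ yᵢ × Lᵢ(x)
where Lᵢ(x) = Π_{j≠i} (x - xⱼ)/(xᵢ - xⱼ)

L_0(4.9) = (4.9 - 4)/(2 - 4) × (4.9 - 6)/(2 - 6) × (4.9 - 8)/(2 - 8) = -0.063937
L_1(4.9) = (4.9 - 2)/(4 - 2) × (4.9 - 6)/(4 - 6) × (4.9 - 8)/(4 - 8) = 0.618062
L_2(4.9) = (4.9 - 2)/(6 - 2) × (4.9 - 4)/(6 - 4) × (4.9 - 8)/(6 - 8) = 0.505688
L_3(4.9) = (4.9 - 2)/(8 - 2) × (4.9 - 4)/(8 - 4) × (4.9 - 6)/(8 - 6) = -0.059813

P(4.9) = 5×L_0(4.9) + 13×L_1(4.9) + (-8)×L_2(4.9) + (-6)×L_3(4.9)
P(4.9) = 4.028500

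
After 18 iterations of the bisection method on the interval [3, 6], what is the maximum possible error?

Bisection error bound: |error| ≤ (b-a)/2^n
|error| ≤ (6 - 3)/2^18 = 3/2^18
|error| ≤ 0.0000114441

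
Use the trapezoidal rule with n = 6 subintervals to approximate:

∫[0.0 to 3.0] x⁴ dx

f(x) = x⁴
a = 0.0, b = 3.0, n = 6
h = (b - a)/n = 0.500000

Trapezoidal rule: (h/2)[f(x₀) + 2f(x₁) + 2f(x₂) + ... + f(xₙ)]

x_0 = 0.0000, f(x_0) = 0.000000, coefficient = 1
x_1 = 0.5000, f(x_1) = 0.062500, coefficient = 2
x_2 = 1.0000, f(x_2) = 1.000000, coefficient = 2
x_3 = 1.5000, f(x_3) = 5.062500, coefficient = 2
x_4 = 2.0000, f(x_4) = 16.000000, coefficient = 2
x_5 = 2.5000, f(x_5) = 39.062500, coefficient = 2
x_6 = 3.0000, f(x_6) = 81.000000, coefficient = 1

I ≈ (0.500000/2) × 203.375000 = 50.843750
Exact value: 48.600000
Error: 2.243750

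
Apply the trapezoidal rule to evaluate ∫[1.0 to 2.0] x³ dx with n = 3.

f(x) = x³
a = 1.0, b = 2.0, n = 3
h = (b - a)/n = 0.333333

Trapezoidal rule: (h/2)[f(x₀) + 2f(x₁) + 2f(x₂) + ... + f(xₙ)]

x_0 = 1.0000, f(x_0) = 1.000000, coefficient = 1
x_1 = 1.3333, f(x_1) = 2.370370, coefficient = 2
x_2 = 1.6667, f(x_2) = 4.629630, coefficient = 2
x_3 = 2.0000, f(x_3) = 8.000000, coefficient = 1

I ≈ (0.333333/2) × 23.000000 = 3.833333
Exact value: 3.750000
Error: 0.083333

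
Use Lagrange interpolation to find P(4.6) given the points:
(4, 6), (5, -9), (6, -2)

Lagrange interpolation formula:
P(x) = Σ yᵢ × Lᵢ(x)
where Lᵢ(x) = Π_{j≠i} (x - xⱼ)/(xᵢ - xⱼ)

L_0(4.6) = (4.6 - 5)/(4 - 5) × (4.6 - 6)/(4 - 6) = 0.280000
L_1(4.6) = (4.6 - 4)/(5 - 4) × (4.6 - 6)/(5 - 6) = 0.840000
L_2(4.6) = (4.6 - 4)/(6 - 4) × (4.6 - 5)/(6 - 5) = -0.120000

P(4.6) = 6×L_0(4.6) + (-9)×L_1(4.6) + (-2)×L_2(4.6)
P(4.6) = -5.640000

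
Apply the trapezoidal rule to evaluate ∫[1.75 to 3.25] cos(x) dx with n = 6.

f(x) = cos(x)
a = 1.75, b = 3.25, n = 6
h = (b - a)/n = 0.250000

Trapezoidal rule: (h/2)[f(x₀) + 2f(x₁) + 2f(x₂) + ... + f(xₙ)]

x_0 = 1.7500, f(x_0) = -0.178246, coefficient = 1
x_1 = 2.0000, f(x_1) = -0.416147, coefficient = 2
x_2 = 2.2500, f(x_2) = -0.628174, coefficient = 2
x_3 = 2.5000, f(x_3) = -0.801144, coefficient = 2
x_4 = 2.7500, f(x_4) = -0.924302, coefficient = 2
x_5 = 3.0000, f(x_5) = -0.989992, coefficient = 2
x_6 = 3.2500, f(x_6) = -0.994130, coefficient = 1

I ≈ (0.250000/2) × -8.691894 = -1.086487
Exact value: -1.092181
Error: 0.005694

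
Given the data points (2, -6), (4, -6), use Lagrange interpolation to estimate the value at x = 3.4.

Lagrange interpolation formula:
P(x) = Σ yᵢ × Lᵢ(x)
where Lᵢ(x) = Π_{j≠i} (x - xⱼ)/(xᵢ - xⱼ)

L_0(3.4) = (3.4 - 4)/(2 - 4) = 0.300000
L_1(3.4) = (3.4 - 2)/(4 - 2) = 0.700000

P(3.4) = (-6)×L_0(3.4) + (-6)×L_1(3.4)
P(3.4) = -6.000000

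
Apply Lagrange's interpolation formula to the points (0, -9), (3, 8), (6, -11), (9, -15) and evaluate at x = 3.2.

Lagrange interpolation formula:
P(x) = Σ yᵢ × Lᵢ(x)
where Lᵢ(x) = Π_{j≠i} (x - xⱼ)/(xᵢ - xⱼ)

L_0(3.2) = (3.2 - 3)/(0 - 3) × (3.2 - 6)/(0 - 6) × (3.2 - 9)/(0 - 9) = -0.020049
L_1(3.2) = (3.2 - 0)/(3 - 0) × (3.2 - 6)/(3 - 6) × (3.2 - 9)/(3 - 9) = 0.962370
L_2(3.2) = (3.2 - 0)/(6 - 0) × (3.2 - 3)/(6 - 3) × (3.2 - 9)/(6 - 9) = 0.068741
L_3(3.2) = (3.2 - 0)/(9 - 0) × (3.2 - 3)/(9 - 3) × (3.2 - 6)/(9 - 6) = -0.011062

P(3.2) = (-9)×L_0(3.2) + 8×L_1(3.2) + (-11)×L_2(3.2) + (-15)×L_3(3.2)
P(3.2) = 7.289185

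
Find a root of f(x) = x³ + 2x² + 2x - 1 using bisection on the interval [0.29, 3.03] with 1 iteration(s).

f(x) = x³ + 2x² + 2x - 1
Initial interval: [0.29, 3.03]

Iteration 1:
  c_1 = (0.290000 + 3.030000)/2 = 1.660000
  f(c_1) = f(1.660000) = 12.405496
  f(a) × f(c) < 0, new interval: [0.290000, 1.660000]

After 1 iteration(s), the approximation is c_1 = 1.660000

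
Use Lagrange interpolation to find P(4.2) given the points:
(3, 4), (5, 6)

Lagrange interpolation formula:
P(x) = Σ yᵢ × Lᵢ(x)
where Lᵢ(x) = Π_{j≠i} (x - xⱼ)/(xᵢ - xⱼ)

L_0(4.2) = (4.2 - 5)/(3 - 5) = 0.400000
L_1(4.2) = (4.2 - 3)/(5 - 3) = 0.600000

P(4.2) = 4×L_0(4.2) + 6×L_1(4.2)
P(4.2) = 5.200000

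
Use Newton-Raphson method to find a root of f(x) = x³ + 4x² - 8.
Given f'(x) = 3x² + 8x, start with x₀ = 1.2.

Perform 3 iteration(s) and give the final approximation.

f(x) = x³ + 4x² - 8
f'(x) = 3x² + 8x
x₀ = 1.2

Newton-Raphson formula: x_{n+1} = x_n - f(x_n)/f'(x_n)

Iteration 1:
  f(1.200000) = -0.512000
  f'(1.200000) = 13.920000
  x_1 = 1.200000 - (-0.512000)/13.920000 = 1.236782
Iteration 2:
  f(1.236782) = 0.010332
  f'(1.236782) = 14.483139
  x_2 = 1.236782 - 0.010332/14.483139 = 1.236068
Iteration 3:
  f(1.236068) = 0.000004
  f'(1.236068) = 14.472140
  x_3 = 1.236068 - 0.000004/14.472140 = 1.236068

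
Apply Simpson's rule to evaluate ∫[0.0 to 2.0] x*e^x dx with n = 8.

f(x) = x*e^x
a = 0.0, b = 2.0, n = 8
h = (b - a)/n = 0.250000

Simpson's rule: (h/3)[f(x₀) + 4f(x₁) + 2f(x₂) + ... + f(xₙ)]

x_0 = 0.0000, f(x_0) = 0.000000, coefficient = 1
x_1 = 0.2500, f(x_1) = 0.321006, coefficient = 4
x_2 = 0.5000, f(x_2) = 0.824361, coefficient = 2
x_3 = 0.7500, f(x_3) = 1.587750, coefficient = 4
x_4 = 1.0000, f(x_4) = 2.718282, coefficient = 2
x_5 = 1.2500, f(x_5) = 4.362929, coefficient = 4
x_6 = 1.5000, f(x_6) = 6.722534, coefficient = 2
x_7 = 1.7500, f(x_7) = 10.070555, coefficient = 4
x_8 = 2.0000, f(x_8) = 14.778112, coefficient = 1

I ≈ (0.250000/3) × 100.677423 = 8.389785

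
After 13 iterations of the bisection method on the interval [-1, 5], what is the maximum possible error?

Bisection error bound: |error| ≤ (b-a)/2^n
|error| ≤ (5 - (-1))/2^13 = 6/2^13
|error| ≤ 0.0007324219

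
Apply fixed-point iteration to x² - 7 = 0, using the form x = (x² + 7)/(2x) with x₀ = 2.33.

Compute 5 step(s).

Equation: x² - 7 = 0
Fixed-point form: x = (x² + 7)/(2x)
x₀ = 2.33

x_1 = g(2.330000) = 2.667146
x_2 = g(2.667146) = 2.645837
x_3 = g(2.645837) = 2.645751
x_4 = g(2.645751) = 2.645751
x_5 = g(2.645751) = 2.645751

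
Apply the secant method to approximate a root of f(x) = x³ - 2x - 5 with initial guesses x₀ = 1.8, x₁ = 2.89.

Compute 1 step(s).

f(x) = x³ - 2x - 5
x₀ = 1.8, x₁ = 2.89

Secant formula: x_{n+1} = x_n - f(x_n)(x_n - x_{n-1})/(f(x_n) - f(x_{n-1}))

Iteration 1:
  f(1.800000) = -2.768000
  f(2.890000) = 13.357569
  x_2 = 2.890000 - 13.357569×(2.890000 - 1.800000)/(13.357569 - (-2.768000))
       = 1.987102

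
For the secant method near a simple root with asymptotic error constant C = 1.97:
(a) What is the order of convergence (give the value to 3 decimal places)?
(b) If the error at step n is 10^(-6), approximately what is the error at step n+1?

(a) Secant method has superlinear convergence with order φ = (1+√5)/2 ≈ 1.618.
    This means |e_{n+1}| ≈ C|e_n|^1.618.

(b) With |e_n| = 10^(-6) and C = 1.97:
    |e_{n+1}| ≈ 1.97 × (10^(-6))^1.618 = 1.97 × 10^(-9.71)

(a) ≈ 1.618 (golden ratio); (b) |e_{n+1}| ≈ 3.857e-10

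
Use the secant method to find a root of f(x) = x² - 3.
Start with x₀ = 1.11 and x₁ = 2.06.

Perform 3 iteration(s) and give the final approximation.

f(x) = x² - 3
x₀ = 1.11, x₁ = 2.06

Secant formula: x_{n+1} = x_n - f(x_n)(x_n - x_{n-1})/(f(x_n) - f(x_{n-1}))

Iteration 1:
  f(1.110000) = -1.767900
  f(2.060000) = 1.243600
  x_2 = 2.060000 - 1.243600×(2.060000 - 1.110000)/(1.243600 - (-1.767900))
       = 1.667697
Iteration 2:
  f(2.060000) = 1.243600
  f(1.667697) = -0.218786
  x_3 = 1.667697 - (-0.218786)×(1.667697 - 2.060000)/(-0.218786 - 1.243600)
       = 1.726389
Iteration 3:
  f(1.667697) = -0.218786
  f(1.726389) = -0.019580
  x_4 = 1.726389 - (-0.019580)×(1.726389 - 1.667697)/(-0.019580 - (-0.218786))
       = 1.732158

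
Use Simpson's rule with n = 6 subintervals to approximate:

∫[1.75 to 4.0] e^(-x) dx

f(x) = e^(-x)
a = 1.75, b = 4.0, n = 6
h = (b - a)/n = 0.375000

Simpson's rule: (h/3)[f(x₀) + 4f(x₁) + 2f(x₂) + ... + f(xₙ)]

x_0 = 1.7500, f(x_0) = 0.173774, coefficient = 1
x_1 = 2.1250, f(x_1) = 0.119433, coefficient = 4
x_2 = 2.5000, f(x_2) = 0.082085, coefficient = 2
x_3 = 2.8750, f(x_3) = 0.056416, coefficient = 4
x_4 = 3.2500, f(x_4) = 0.038774, coefficient = 2
x_5 = 3.6250, f(x_5) = 0.026649, coefficient = 4
x_6 = 4.0000, f(x_6) = 0.018316, coefficient = 1

I ≈ (0.375000/3) × 1.243801 = 0.155475
Exact value: 0.155458
Error: 0.000017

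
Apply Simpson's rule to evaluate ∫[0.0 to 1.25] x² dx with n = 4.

f(x) = x²
a = 0.0, b = 1.25, n = 4
h = (b - a)/n = 0.312500

Simpson's rule: (h/3)[f(x₀) + 4f(x₁) + 2f(x₂) + ... + f(xₙ)]

x_0 = 0.0000, f(x_0) = 0.000000, coefficient = 1
x_1 = 0.3125, f(x_1) = 0.097656, coefficient = 4
x_2 = 0.6250, f(x_2) = 0.390625, coefficient = 2
x_3 = 0.9375, f(x_3) = 0.878906, coefficient = 4
x_4 = 1.2500, f(x_4) = 1.562500, coefficient = 1

I ≈ (0.312500/3) × 6.250000 = 0.651042
Exact value: 0.651042
Error: 0.000000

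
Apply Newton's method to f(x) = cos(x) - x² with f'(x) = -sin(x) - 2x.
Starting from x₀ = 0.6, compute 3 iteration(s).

f(x) = cos(x) - x²
f'(x) = -sin(x) - 2x
x₀ = 0.6

Newton-Raphson formula: x_{n+1} = x_n - f(x_n)/f'(x_n)

Iteration 1:
  f(0.600000) = 0.465336
  f'(0.600000) = -1.764642
  x_1 = 0.600000 - 0.465336/(-1.764642) = 0.863700
Iteration 2:
  f(0.863700) = -0.096348
  f'(0.863700) = -2.487650
  x_2 = 0.863700 - (-0.096348)/(-2.487650) = 0.824969
Iteration 3:
  f(0.824969) = -0.001995
  f'(0.824969) = -2.384465
  x_3 = 0.824969 - (-0.001995)/(-2.384465) = 0.824133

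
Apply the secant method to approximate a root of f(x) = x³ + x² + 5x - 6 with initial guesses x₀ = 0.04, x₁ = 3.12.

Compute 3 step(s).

f(x) = x³ + x² + 5x - 6
x₀ = 0.04, x₁ = 3.12

Secant formula: x_{n+1} = x_n - f(x_n)(x_n - x_{n-1})/(f(x_n) - f(x_{n-1}))

Iteration 1:
  f(0.040000) = -5.798336
  f(3.120000) = 49.705728
  x_2 = 3.120000 - 49.705728×(3.120000 - 0.040000)/(49.705728 - (-5.798336))
       = 0.361758
Iteration 2:
  f(3.120000) = 49.705728
  f(0.361758) = -4.012998
  x_3 = 0.361758 - (-4.012998)×(0.361758 - 3.120000)/(-4.012998 - 49.705728)
       = 0.567809
Iteration 3:
  f(0.361758) = -4.012998
  f(0.567809) = -2.655479
  x_4 = 0.567809 - (-2.655479)×(0.567809 - 0.361758)/(-2.655479 - (-4.012998))
       = 0.970872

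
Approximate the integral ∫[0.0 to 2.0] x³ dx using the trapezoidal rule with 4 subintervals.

f(x) = x³
a = 0.0, b = 2.0, n = 4
h = (b - a)/n = 0.500000

Trapezoidal rule: (h/2)[f(x₀) + 2f(x₁) + 2f(x₂) + ... + f(xₙ)]

x_0 = 0.0000, f(x_0) = 0.000000, coefficient = 1
x_1 = 0.5000, f(x_1) = 0.125000, coefficient = 2
x_2 = 1.0000, f(x_2) = 1.000000, coefficient = 2
x_3 = 1.5000, f(x_3) = 3.375000, coefficient = 2
x_4 = 2.0000, f(x_4) = 8.000000, coefficient = 1

I ≈ (0.500000/2) × 17.000000 = 4.250000
Exact value: 4.000000
Error: 0.250000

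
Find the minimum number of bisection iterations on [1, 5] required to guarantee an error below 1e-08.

We need (b-a)/2^n ≤ 1e-08
(5 - 1)/2^n ≤ 1e-08
4/2^n ≤ 1e-08
2^n ≥ 400000000
n ≥ log₂(400000000) = 28.58
n ≥ 29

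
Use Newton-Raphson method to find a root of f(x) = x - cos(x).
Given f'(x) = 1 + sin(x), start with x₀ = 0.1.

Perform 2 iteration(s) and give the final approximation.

f(x) = x - cos(x)
f'(x) = 1 + sin(x)
x₀ = 0.1

Newton-Raphson formula: x_{n+1} = x_n - f(x_n)/f'(x_n)

Iteration 1:
  f(0.100000) = -0.895004
  f'(0.100000) = 1.099833
  x_1 = 0.100000 - (-0.895004)/1.099833 = 0.913763
Iteration 2:
  f(0.913763) = 0.302993
  f'(0.913763) = 1.791808
  x_2 = 0.913763 - 0.302993/1.791808 = 0.744664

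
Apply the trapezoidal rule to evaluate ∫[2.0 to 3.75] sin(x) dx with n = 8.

f(x) = sin(x)
a = 2.0, b = 3.75, n = 8
h = (b - a)/n = 0.218750

Trapezoidal rule: (h/2)[f(x₀) + 2f(x₁) + 2f(x₂) + ... + f(xₙ)]

x_0 = 2.0000, f(x_0) = 0.909297, coefficient = 1
x_1 = 2.2188, f(x_1) = 0.797321, coefficient = 2
x_2 = 2.4375, f(x_2) = 0.647343, coefficient = 2
x_3 = 2.6562, f(x_3) = 0.466511, coefficient = 2
x_4 = 2.8750, f(x_4) = 0.263446, coefficient = 2
x_5 = 3.0938, f(x_5) = 0.047824, coefficient = 2
x_6 = 3.3125, f(x_6) = -0.170077, coefficient = 2
x_7 = 3.5312, f(x_7) = -0.379871, coefficient = 2
x_8 = 3.7500, f(x_8) = -0.571561, coefficient = 1

I ≈ (0.218750/2) × 3.682730 = 0.402799
Exact value: 0.404413
Error: 0.001614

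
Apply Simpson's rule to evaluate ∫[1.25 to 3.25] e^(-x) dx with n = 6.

f(x) = e^(-x)
a = 1.25, b = 3.25, n = 6
h = (b - a)/n = 0.333333

Simpson's rule: (h/3)[f(x₀) + 4f(x₁) + 2f(x₂) + ... + f(xₙ)]

x_0 = 1.2500, f(x_0) = 0.286505, coefficient = 1
x_1 = 1.5833, f(x_1) = 0.205290, coefficient = 4
x_2 = 1.9167, f(x_2) = 0.147096, coefficient = 2
x_3 = 2.2500, f(x_3) = 0.105399, coefficient = 4
x_4 = 2.5833, f(x_4) = 0.075522, coefficient = 2
x_5 = 2.9167, f(x_5) = 0.054114, coefficient = 4
x_6 = 3.2500, f(x_6) = 0.038774, coefficient = 1

I ≈ (0.333333/3) × 2.229726 = 0.247747
Exact value: 0.247731
Error: 0.000017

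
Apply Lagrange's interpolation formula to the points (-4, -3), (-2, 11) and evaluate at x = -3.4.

Lagrange interpolation formula:
P(x) = Σ yᵢ × Lᵢ(x)
where Lᵢ(x) = Π_{j≠i} (x - xⱼ)/(xᵢ - xⱼ)

L_0(-3.4) = (-3.4 - (-2))/(-4 - (-2)) = 0.700000
L_1(-3.4) = (-3.4 - (-4))/(-2 - (-4)) = 0.300000

P(-3.4) = (-3)×L_0(-3.4) + 11×L_1(-3.4)
P(-3.4) = 1.200000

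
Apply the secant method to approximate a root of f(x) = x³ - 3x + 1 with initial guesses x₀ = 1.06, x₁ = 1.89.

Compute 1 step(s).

f(x) = x³ - 3x + 1
x₀ = 1.06, x₁ = 1.89

Secant formula: x_{n+1} = x_n - f(x_n)(x_n - x_{n-1})/(f(x_n) - f(x_{n-1}))

Iteration 1:
  f(1.060000) = -0.988984
  f(1.890000) = 2.081269
  x_2 = 1.890000 - 2.081269×(1.890000 - 1.060000)/(2.081269 - (-0.988984))
       = 1.327358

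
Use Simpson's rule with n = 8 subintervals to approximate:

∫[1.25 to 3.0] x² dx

f(x) = x²
a = 1.25, b = 3.0, n = 8
h = (b - a)/n = 0.218750

Simpson's rule: (h/3)[f(x₀) + 4f(x₁) + 2f(x₂) + ... + f(xₙ)]

x_0 = 1.2500, f(x_0) = 1.562500, coefficient = 1
x_1 = 1.4688, f(x_1) = 2.157227, coefficient = 4
x_2 = 1.6875, f(x_2) = 2.847656, coefficient = 2
x_3 = 1.9062, f(x_3) = 3.633789, coefficient = 4
x_4 = 2.1250, f(x_4) = 4.515625, coefficient = 2
x_5 = 2.3438, f(x_5) = 5.493164, coefficient = 4
x_6 = 2.5625, f(x_6) = 6.566406, coefficient = 2
x_7 = 2.7812, f(x_7) = 7.735352, coefficient = 4
x_8 = 3.0000, f(x_8) = 9.000000, coefficient = 1

I ≈ (0.218750/3) × 114.500000 = 8.348958
Exact value: 8.348958
Error: 0.000000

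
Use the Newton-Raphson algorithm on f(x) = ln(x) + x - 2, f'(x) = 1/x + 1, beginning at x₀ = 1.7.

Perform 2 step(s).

f(x) = ln(x) + x - 2
f'(x) = 1/x + 1
x₀ = 1.7

Newton-Raphson formula: x_{n+1} = x_n - f(x_n)/f'(x_n)

Iteration 1:
  f(1.700000) = 0.230628
  f'(1.700000) = 1.588235
  x_1 = 1.700000 - 0.230628/1.588235 = 1.554790
Iteration 2:
  f(1.554790) = -0.003870
  f'(1.554790) = 1.643174
  x_2 = 1.554790 - (-0.003870)/1.643174 = 1.557145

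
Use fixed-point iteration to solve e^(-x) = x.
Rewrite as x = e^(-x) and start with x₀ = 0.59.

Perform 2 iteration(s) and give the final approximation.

Equation: e^(-x) = x
Fixed-point form: x = e^(-x)
x₀ = 0.59

x_1 = g(0.590000) = 0.554327
x_2 = g(0.554327) = 0.574459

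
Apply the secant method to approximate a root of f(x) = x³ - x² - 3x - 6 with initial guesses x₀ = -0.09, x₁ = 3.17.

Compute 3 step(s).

f(x) = x³ - x² - 3x - 6
x₀ = -0.09, x₁ = 3.17

Secant formula: x_{n+1} = x_n - f(x_n)(x_n - x_{n-1})/(f(x_n) - f(x_{n-1}))

Iteration 1:
  f(-0.090000) = -5.738829
  f(3.170000) = 6.296113
  x_2 = 3.170000 - 6.296113×(3.170000 - (-0.090000))/(6.296113 - (-5.738829))
       = 1.464522
Iteration 2:
  f(3.170000) = 6.296113
  f(1.464522) = -9.397248
  x_3 = 1.464522 - (-9.397248)×(1.464522 - 3.170000)/(-9.397248 - 6.296113)
       = 2.485769
Iteration 3:
  f(1.464522) = -9.397248
  f(2.485769) = -4.276668
  x_4 = 2.485769 - (-4.276668)×(2.485769 - 1.464522)/(-4.276668 - (-9.397248))
       = 3.338707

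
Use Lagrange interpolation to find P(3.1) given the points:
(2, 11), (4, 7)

Lagrange interpolation formula:
P(x) = Σ yᵢ × Lᵢ(x)
where Lᵢ(x) = Π_{j≠i} (x - xⱼ)/(xᵢ - xⱼ)

L_0(3.1) = (3.1 - 4)/(2 - 4) = 0.450000
L_1(3.1) = (3.1 - 2)/(4 - 2) = 0.550000

P(3.1) = 11×L_0(3.1) + 7×L_1(3.1)
P(3.1) = 8.800000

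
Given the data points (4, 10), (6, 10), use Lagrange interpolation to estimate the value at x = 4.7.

Lagrange interpolation formula:
P(x) = Σ yᵢ × Lᵢ(x)
where Lᵢ(x) = Π_{j≠i} (x - xⱼ)/(xᵢ - xⱼ)

L_0(4.7) = (4.7 - 6)/(4 - 6) = 0.650000
L_1(4.7) = (4.7 - 4)/(6 - 4) = 0.350000

P(4.7) = 10×L_0(4.7) + 10×L_1(4.7)
P(4.7) = 10.000000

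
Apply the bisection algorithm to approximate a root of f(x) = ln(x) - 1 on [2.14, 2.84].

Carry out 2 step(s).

f(x) = ln(x) - 1
Initial interval: [2.14, 2.84]

Iteration 1:
  c_1 = (2.140000 + 2.840000)/2 = 2.490000
  f(c_1) = f(2.490000) = -0.087717
  f(a) × f(c) ≥ 0, new interval: [2.490000, 2.840000]
Iteration 2:
  c_2 = (2.490000 + 2.840000)/2 = 2.665000
  f(c_2) = f(2.665000) = -0.019796
  f(a) × f(c) ≥ 0, new interval: [2.665000, 2.840000]

After 2 iteration(s), the approximation is c_2 = 2.665000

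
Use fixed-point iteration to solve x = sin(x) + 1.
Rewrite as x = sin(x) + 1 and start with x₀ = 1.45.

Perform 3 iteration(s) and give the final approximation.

Equation: x = sin(x) + 1
Fixed-point form: x = sin(x) + 1
x₀ = 1.45

x_1 = g(1.450000) = 1.992713
x_2 = g(1.992713) = 1.912306
x_3 = g(1.912306) = 1.942250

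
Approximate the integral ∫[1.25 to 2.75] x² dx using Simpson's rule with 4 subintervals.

f(x) = x²
a = 1.25, b = 2.75, n = 4
h = (b - a)/n = 0.375000

Simpson's rule: (h/3)[f(x₀) + 4f(x₁) + 2f(x₂) + ... + f(xₙ)]

x_0 = 1.2500, f(x_0) = 1.562500, coefficient = 1
x_1 = 1.6250, f(x_1) = 2.640625, coefficient = 4
x_2 = 2.0000, f(x_2) = 4.000000, coefficient = 2
x_3 = 2.3750, f(x_3) = 5.640625, coefficient = 4
x_4 = 2.7500, f(x_4) = 7.562500, coefficient = 1

I ≈ (0.375000/3) × 50.250000 = 6.281250
Exact value: 6.281250
Error: 0.000000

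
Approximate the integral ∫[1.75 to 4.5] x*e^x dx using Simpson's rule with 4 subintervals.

f(x) = x*e^x
a = 1.75, b = 4.5, n = 4
h = (b - a)/n = 0.687500

Simpson's rule: (h/3)[f(x₀) + 4f(x₁) + 2f(x₂) + ... + f(xₙ)]

x_0 = 1.7500, f(x_0) = 10.070555, coefficient = 1
x_1 = 2.4375, f(x_1) = 27.895710, coefficient = 4
x_2 = 3.1250, f(x_2) = 71.124672, coefficient = 2
x_3 = 3.8125, f(x_3) = 172.566927, coefficient = 4
x_4 = 4.5000, f(x_4) = 405.077091, coefficient = 1

I ≈ (0.687500/3) × 1359.247538 = 311.494227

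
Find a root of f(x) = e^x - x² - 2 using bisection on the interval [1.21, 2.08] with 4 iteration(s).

f(x) = e^x - x² - 2
Initial interval: [1.21, 2.08]

Iteration 1:
  c_1 = (1.210000 + 2.080000)/2 = 1.645000
  f(c_1) = f(1.645000) = 0.474985
  f(a) × f(c) < 0, new interval: [1.210000, 1.645000]
Iteration 2:
  c_2 = (1.210000 + 1.645000)/2 = 1.427500
  f(c_2) = f(1.427500) = 0.130509
  f(a) × f(c) < 0, new interval: [1.210000, 1.427500]
Iteration 3:
  c_3 = (1.210000 + 1.427500)/2 = 1.318750
  f(c_3) = f(1.318750) = -0.000357
  f(a) × f(c) ≥ 0, new interval: [1.318750, 1.427500]
Iteration 4:
  c_4 = (1.318750 + 1.427500)/2 = 1.373125
  f(c_4) = f(1.373125) = 0.062196
  f(a) × f(c) < 0, new interval: [1.318750, 1.373125]

After 4 iteration(s), the approximation is c_4 = 1.373125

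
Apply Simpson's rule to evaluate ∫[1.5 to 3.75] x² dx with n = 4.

f(x) = x²
a = 1.5, b = 3.75, n = 4
h = (b - a)/n = 0.562500

Simpson's rule: (h/3)[f(x₀) + 4f(x₁) + 2f(x₂) + ... + f(xₙ)]

x_0 = 1.5000, f(x_0) = 2.250000, coefficient = 1
x_1 = 2.0625, f(x_1) = 4.253906, coefficient = 4
x_2 = 2.6250, f(x_2) = 6.890625, coefficient = 2
x_3 = 3.1875, f(x_3) = 10.160156, coefficient = 4
x_4 = 3.7500, f(x_4) = 14.062500, coefficient = 1

I ≈ (0.562500/3) × 87.750000 = 16.453125
Exact value: 16.453125
Error: 0.000000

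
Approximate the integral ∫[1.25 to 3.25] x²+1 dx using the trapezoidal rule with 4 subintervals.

f(x) = x²+1
a = 1.25, b = 3.25, n = 4
h = (b - a)/n = 0.500000

Trapezoidal rule: (h/2)[f(x₀) + 2f(x₁) + 2f(x₂) + ... + f(xₙ)]

x_0 = 1.2500, f(x_0) = 2.562500, coefficient = 1
x_1 = 1.7500, f(x_1) = 4.062500, coefficient = 2
x_2 = 2.2500, f(x_2) = 6.062500, coefficient = 2
x_3 = 2.7500, f(x_3) = 8.562500, coefficient = 2
x_4 = 3.2500, f(x_4) = 11.562500, coefficient = 1

I ≈ (0.500000/2) × 51.500000 = 12.875000
Exact value: 12.791667
Error: 0.083333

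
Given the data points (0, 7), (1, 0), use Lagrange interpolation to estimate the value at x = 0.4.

Lagrange interpolation formula:
P(x) = Σ yᵢ × Lᵢ(x)
where Lᵢ(x) = Π_{j≠i} (x - xⱼ)/(xᵢ - xⱼ)

L_0(0.4) = (0.4 - 1)/(0 - 1) = 0.600000
L_1(0.4) = (0.4 - 0)/(1 - 0) = 0.400000

P(0.4) = 7×L_0(0.4) + 0×L_1(0.4)
P(0.4) = 4.200000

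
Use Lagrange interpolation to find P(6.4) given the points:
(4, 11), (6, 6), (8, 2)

Lagrange interpolation formula:
P(x) = Σ yᵢ × Lᵢ(x)
where Lᵢ(x) = Π_{j≠i} (x - xⱼ)/(xᵢ - xⱼ)

L_0(6.4) = (6.4 - 6)/(4 - 6) × (6.4 - 8)/(4 - 8) = -0.080000
L_1(6.4) = (6.4 - 4)/(6 - 4) × (6.4 - 8)/(6 - 8) = 0.960000
L_2(6.4) = (6.4 - 4)/(8 - 4) × (6.4 - 6)/(8 - 6) = 0.120000

P(6.4) = 11×L_0(6.4) + 6×L_1(6.4) + 2×L_2(6.4)
P(6.4) = 5.120000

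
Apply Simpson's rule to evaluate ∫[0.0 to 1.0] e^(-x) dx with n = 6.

f(x) = e^(-x)
a = 0.0, b = 1.0, n = 6
h = (b - a)/n = 0.166667

Simpson's rule: (h/3)[f(x₀) + 4f(x₁) + 2f(x₂) + ... + f(xₙ)]

x_0 = 0.0000, f(x_0) = 1.000000, coefficient = 1
x_1 = 0.1667, f(x_1) = 0.846482, coefficient = 4
x_2 = 0.3333, f(x_2) = 0.716531, coefficient = 2
x_3 = 0.5000, f(x_3) = 0.606531, coefficient = 4
x_4 = 0.6667, f(x_4) = 0.513417, coefficient = 2
x_5 = 0.8333, f(x_5) = 0.434598, coefficient = 4
x_6 = 1.0000, f(x_6) = 0.367879, coefficient = 1

I ≈ (0.166667/3) × 11.378219 = 0.632123
Exact value: 0.632121
Error: 0.000003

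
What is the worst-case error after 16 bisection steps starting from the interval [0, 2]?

Bisection error bound: |error| ≤ (b-a)/2^n
|error| ≤ (2 - 0)/2^16 = 2/2^16
|error| ≤ 0.0000305176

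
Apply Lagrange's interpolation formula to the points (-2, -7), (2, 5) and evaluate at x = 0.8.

Lagrange interpolation formula:
P(x) = Σ yᵢ × Lᵢ(x)
where Lᵢ(x) = Π_{j≠i} (x - xⱼ)/(xᵢ - xⱼ)

L_0(0.8) = (0.8 - 2)/(-2 - 2) = 0.300000
L_1(0.8) = (0.8 - (-2))/(2 - (-2)) = 0.700000

P(0.8) = (-7)×L_0(0.8) + 5×L_1(0.8)
P(0.8) = 1.400000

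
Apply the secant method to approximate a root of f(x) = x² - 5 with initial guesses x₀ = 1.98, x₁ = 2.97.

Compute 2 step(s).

f(x) = x² - 5
x₀ = 1.98, x₁ = 2.97

Secant formula: x_{n+1} = x_n - f(x_n)(x_n - x_{n-1})/(f(x_n) - f(x_{n-1}))

Iteration 1:
  f(1.980000) = -1.079600
  f(2.970000) = 3.820900
  x_2 = 2.970000 - 3.820900×(2.970000 - 1.980000)/(3.820900 - (-1.079600))
       = 2.198101
Iteration 2:
  f(2.970000) = 3.820900
  f(2.198101) = -0.168352
  x_3 = 2.198101 - (-0.168352)×(2.198101 - 2.970000)/(-0.168352 - 3.820900)
       = 2.230676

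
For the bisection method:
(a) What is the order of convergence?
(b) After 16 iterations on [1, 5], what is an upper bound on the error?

(a) Bisection has linear (order 1) convergence; the error is halved each step.

(b) Error bound = (b-a)/2^n = (5 - 1)/2^{16}
    = 4/2^{16}

(a) 1 (linear); (b) error ≤ 6.10e-05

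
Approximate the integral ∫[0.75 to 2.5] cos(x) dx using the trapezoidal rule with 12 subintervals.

f(x) = cos(x)
a = 0.75, b = 2.5, n = 12
h = (b - a)/n = 0.145833

Trapezoidal rule: (h/2)[f(x₀) + 2f(x₁) + 2f(x₂) + ... + f(xₙ)]

x_0 = 0.7500, f(x_0) = 0.731689, coefficient = 1
x_1 = 0.8958, f(x_1) = 0.624868, coefficient = 2
x_2 = 1.0417, f(x_2) = 0.504782, coefficient = 2
x_3 = 1.1875, f(x_3) = 0.373980, coefficient = 2
x_4 = 1.3333, f(x_4) = 0.235238, coefficient = 2
x_5 = 1.4792, f(x_5) = 0.091501, coefficient = 2
x_6 = 1.6250, f(x_6) = -0.054177, coefficient = 2
x_7 = 1.7708, f(x_7) = -0.198706, coefficient = 2
x_8 = 1.9167, f(x_8) = -0.339016, coefficient = 2
x_9 = 2.0625, f(x_9) = -0.472128, coefficient = 2
x_10 = 2.2083, f(x_10) = -0.595218, coefficient = 2
x_11 = 2.3542, f(x_11) = -0.705671, coefficient = 2
x_12 = 2.5000, f(x_12) = -0.801144, coefficient = 1

I ≈ (0.145833/2) × -1.138549 = -0.083019
Exact value: -0.083167
Error: 0.000147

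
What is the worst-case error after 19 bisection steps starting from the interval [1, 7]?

Bisection error bound: |error| ≤ (b-a)/2^n
|error| ≤ (7 - 1)/2^19 = 6/2^19
|error| ≤ 0.0000114441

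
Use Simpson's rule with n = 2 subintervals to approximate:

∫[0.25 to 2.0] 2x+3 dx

f(x) = 2x+3
a = 0.25, b = 2.0, n = 2
h = (b - a)/n = 0.875000

Simpson's rule: (h/3)[f(x₀) + 4f(x₁) + 2f(x₂) + ... + f(xₙ)]

x_0 = 0.2500, f(x_0) = 3.500000, coefficient = 1
x_1 = 1.1250, f(x_1) = 5.250000, coefficient = 4
x_2 = 2.0000, f(x_2) = 7.000000, coefficient = 1

I ≈ (0.875000/3) × 31.500000 = 9.187500
Exact value: 9.187500
Error: 0.000000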